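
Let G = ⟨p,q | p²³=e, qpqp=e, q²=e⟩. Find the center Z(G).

An element z ∈ Z(G) iff z commutes with every generator.
For example e is central: e·p = p = p·e; e·q = q = q·e.
Whereas p ∉ Z(G) since p·q = pq ≠ p²²q = q·p.
Checking each of the 46 elements this way gives Z(G) = {e}, of order 1.

Answer: {e}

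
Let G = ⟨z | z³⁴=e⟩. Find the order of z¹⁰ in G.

Compute successive powers until reaching e:
  (z¹⁰)¹ = z¹⁰, (z¹⁰)² = z²⁰, (z¹⁰)³ = z³⁰, (z¹⁰)⁴ = z⁶, (z¹⁰)⁵ = z¹⁶, (z¹⁰)⁶ = z²⁶, (z¹⁰)⁷ = z², (z¹⁰)⁸ = z¹², (z¹⁰)⁹ = z²², (z¹⁰)¹⁰ = z³², (z¹⁰)¹¹ = z⁸, (z¹⁰)¹² = z¹⁸, (z¹⁰)¹³ = z²⁸, (z¹⁰)¹⁴ = z⁴, (z¹⁰)¹⁵ = z¹⁴, (z¹⁰)¹⁶ = z²⁴, (z¹⁰)¹⁷ = e.
The smallest positive k with (z¹⁰)ᵏ = e is 17.

Answer: 17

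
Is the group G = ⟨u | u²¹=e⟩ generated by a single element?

|G| = 21. The element u has order 21 (its powers give 21 distinct elements), so ⟨u⟩ = G and G is cyclic.

Answer: Yes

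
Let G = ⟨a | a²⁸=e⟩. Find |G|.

G is generated by a single element, so G is cyclic. The relator gives a²⁸ = e and no smaller power is forced to be e, so the 28 powers {a, e, a², a³, a⁴, a⁵, a⁶, a⁷, a⁸, a⁹, a²², a²³, a²¹, a²⁰, a²⁴, a²⁵, a²⁶, a²⁷, a¹², a¹³, a¹¹, a¹⁰, a¹⁴, a¹⁵, a¹⁶, a¹⁷, a¹⁸, a¹⁹} are distinct. Hence |G| = 28.

Answer: 28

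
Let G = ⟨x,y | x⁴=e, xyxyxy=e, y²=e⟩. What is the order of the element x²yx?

Compute successive powers until reaching e:
  (x²yx)¹ = x²yx, (x²yx)² = x³yx², (x²yx)³ = e.
The smallest positive k with (x²yx)ᵏ = e is 3.

Answer: 3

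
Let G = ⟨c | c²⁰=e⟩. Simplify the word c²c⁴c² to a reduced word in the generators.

Multiply left to right, reducing at each step:
  (c²) · c⁴ = c⁶
  (c⁶) · c² = c⁸

Answer: c⁸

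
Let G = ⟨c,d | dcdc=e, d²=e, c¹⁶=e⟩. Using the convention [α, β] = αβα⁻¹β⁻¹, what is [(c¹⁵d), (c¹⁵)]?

[(c¹⁵d), (c¹⁵)] = (c¹⁵d)·(c¹⁵)·(c¹⁵d)⁻¹·(c¹⁵)⁻¹.
  (c¹⁵d) · (c¹⁵) = d
  d · (c¹⁵d) = c
  c · c = c²

Answer: c²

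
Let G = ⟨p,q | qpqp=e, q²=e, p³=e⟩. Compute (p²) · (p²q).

Compute (p²) · (p²q) by multiplying left to right and reducing via the relations at each step:
  (p²) · p² = p
  p · q = pq

Answer: pq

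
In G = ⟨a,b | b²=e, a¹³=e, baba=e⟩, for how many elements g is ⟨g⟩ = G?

⟨g⟩ = G would require ord(g) = |G| = 26, but the maximum element order in G is 13 < 26. So G is not cyclic and no single element generates it: the count is 0.

Answer: 0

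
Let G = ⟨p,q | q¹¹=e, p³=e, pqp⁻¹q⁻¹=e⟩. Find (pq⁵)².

Compute successive powers of (pq⁵), reducing at each step:
  (pq⁵)²: (pq⁵) · p = p²q⁵;   (p²q⁵) · q⁵ = p²q¹⁰

Answer: p²q¹⁰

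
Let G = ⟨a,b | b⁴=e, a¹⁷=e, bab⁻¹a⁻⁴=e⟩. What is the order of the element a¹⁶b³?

Compute successive powers until reaching e:
  (a¹⁶b³)¹ = a¹⁶b³, (a¹⁶b³)² = a³b², (a¹⁶b³)³ = a⁴b, (a¹⁶b³)⁴ = e.
The smallest positive k with (a¹⁶b³)ᵏ = e is 4.

Answer: 4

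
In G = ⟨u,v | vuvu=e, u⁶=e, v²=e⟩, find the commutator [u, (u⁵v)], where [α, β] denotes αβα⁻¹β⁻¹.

[u, (u⁵v)] = u·(u⁵v)·u⁻¹·(u⁵v)⁻¹.
  u · (u⁵v) = v
  v · (u⁵) = uv
  (uv) · (u⁵v) = u²

Answer: u²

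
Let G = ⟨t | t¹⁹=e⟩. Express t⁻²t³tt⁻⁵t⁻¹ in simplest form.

Multiply left to right, reducing at each step:
  (t¹⁷) · t³ = t
  t · t = t²
  (t²) · t⁻⁵ = t¹⁶
  (t¹⁶) · t⁻¹ = t¹⁵

Answer: t¹⁵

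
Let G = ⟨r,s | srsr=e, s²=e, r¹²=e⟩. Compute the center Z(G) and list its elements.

An element z ∈ Z(G) iff z commutes with every generator.
For example r⁶ is central: (r⁶)·r = r⁷ = r·(r⁶); (r⁶)·s = r⁶s = s·(r⁶).
Whereas r ∉ Z(G) since r·s = rs ≠ r¹¹s = s·r.
Checking each of the 24 elements this way gives Z(G) = {e, r⁶}, of order 2.

Answer: {e, r⁶}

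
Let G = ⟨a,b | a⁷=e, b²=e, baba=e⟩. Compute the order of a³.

Compute successive powers until reaching e:
  (a³)¹ = a³, (a³)² = a⁶, (a³)³ = a², (a³)⁴ = a⁵, (a³)⁵ = a, (a³)⁶ = a⁴, (a³)⁷ = e.
The smallest positive k with (a³)ᵏ = e is 7.

Answer: 7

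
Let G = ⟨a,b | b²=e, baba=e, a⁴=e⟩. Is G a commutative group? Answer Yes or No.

a·b = ab but b·a = a³b, so a·b ≠ b·a and G is not abelian.

Answer: No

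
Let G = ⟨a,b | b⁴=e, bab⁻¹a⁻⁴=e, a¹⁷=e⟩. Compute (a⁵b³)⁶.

Compute successive powers of (a⁵b³), reducing at each step:
  (a⁵b³)²: (a⁵b³) · a⁵ = a²b³;   (a²b³) · b³ = a²b²
  (a⁵b³)³: (a²b²) · a⁵ = a¹⁴b²;   (a¹⁴b²) · b³ = a¹⁴b
  (a⁵b³)⁴: (a¹⁴b) · a⁵ = b;   b · b³ = e
  (a⁵b³)⁵: e · a⁵ = a⁵;   (a⁵) · b³ = a⁵b³
  (a⁵b³)⁶: (a⁵b³) · a⁵ = a²b³;   (a²b³) · b³ = a²b²

Answer: a²b²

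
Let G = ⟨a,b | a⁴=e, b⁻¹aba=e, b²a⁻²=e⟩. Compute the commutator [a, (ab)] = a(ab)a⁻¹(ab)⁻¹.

[a, (ab)] = a·(ab)·a⁻¹·(ab)⁻¹.
  a · (ab) = b⁻¹
  (b⁻¹) · (a³) = ab⁻¹
  (ab⁻¹) · (ab⁻¹) = a²

Answer: a²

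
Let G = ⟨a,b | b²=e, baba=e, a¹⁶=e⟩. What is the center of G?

An element z ∈ Z(G) iff z commutes with every generator.
For example a⁸ is central: (a⁸)·a = a⁹ = a·(a⁸); (a⁸)·b = a⁸b = b·(a⁸).
Whereas a ∉ Z(G) since a·b = ab ≠ a¹⁵b = b·a.
Checking each of the 32 elements this way gives Z(G) = {e, a⁸}, of order 2.

Answer: {e, a⁸}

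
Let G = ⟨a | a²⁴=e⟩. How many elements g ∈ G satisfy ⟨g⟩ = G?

G is cyclic of order 24. An element generates G iff its order is 24, and a cyclic group of order 24 has exactly φ(24) = 8 such elements.

Answer: 8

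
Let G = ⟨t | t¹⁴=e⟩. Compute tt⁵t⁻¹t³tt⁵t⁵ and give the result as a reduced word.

Multiply left to right, reducing at each step:
  t · t⁵ = t⁶
  (t⁶) · t⁻¹ = t⁵
  (t⁵) · t³ = t⁸
  (t⁸) · t = t⁹
  (t⁹) · t⁵ = e
  e · t⁵ = t⁵

Answer: t⁵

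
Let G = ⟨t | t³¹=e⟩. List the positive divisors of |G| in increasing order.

|G| = 31 = 31. By Lagrange's theorem the order of any subgroup divides 31; the divisors of 31 are 1, 31.

Answer: 1, 31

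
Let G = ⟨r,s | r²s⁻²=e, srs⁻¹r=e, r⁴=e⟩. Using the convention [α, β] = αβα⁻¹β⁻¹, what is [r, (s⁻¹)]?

[r, (s⁻¹)] = r·(s⁻¹)·r⁻¹·(s⁻¹)⁻¹.
  r · (s⁻¹) = rs⁻¹
  (rs⁻¹) · (r³) = s
  s · s = r²

Answer: r²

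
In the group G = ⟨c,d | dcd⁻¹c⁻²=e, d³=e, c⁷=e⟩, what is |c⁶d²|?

Compute successive powers until reaching e:
  (c⁶d²)¹ = c⁶d², (c⁶d²)² = c²d, (c⁶d²)³ = e.
The smallest positive k with (c⁶d²)ᵏ = e is 3.

Answer: 3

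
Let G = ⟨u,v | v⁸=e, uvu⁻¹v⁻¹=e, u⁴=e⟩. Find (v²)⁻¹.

The order of (v²) is 4 (smallest k with (v²)ᵏ = e), so (v²)⁻¹ = (v²)³ = v⁶.
Check: (v²) · (v⁶) → (v²) · v⁶ = e, giving e as required.

Answer: v⁶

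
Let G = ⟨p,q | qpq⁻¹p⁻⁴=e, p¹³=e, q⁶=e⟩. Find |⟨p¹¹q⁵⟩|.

|⟨p¹¹q⁵⟩| equals the order of p¹¹q⁵. Compute successive powers until reaching e:
  (p¹¹q⁵)¹ = p¹¹q⁵, (p¹¹q⁵)² = p⁴q⁴, (p¹¹q⁵)³ = p¹²q³, (p¹¹q⁵)⁴ = pq², (p¹¹q⁵)⁵ = p⁸q, (p¹¹q⁵)⁶ = e.
The smallest positive k with (p¹¹q⁵)ᵏ = e is 6, so |⟨p¹¹q⁵⟩| = 6.

Answer: 6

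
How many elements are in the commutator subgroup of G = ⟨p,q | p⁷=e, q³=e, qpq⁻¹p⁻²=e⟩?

G' = [G, G] is generated by all commutators. The generator-pair commutators are: [p, q] = p⁶.
The subgroup they normally generate is {e, p, p², p³, p⁴, p⁵, p⁶}, of order 7.
Check: |G/G'| = 21/7 = 3 is the order of the abelianisation.

Answer: 7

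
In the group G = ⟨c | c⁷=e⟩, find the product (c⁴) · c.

Compute (c⁴) · c by multiplying left to right and reducing via the relations at each step:
  (c⁴) · c = c⁵

Answer: c⁵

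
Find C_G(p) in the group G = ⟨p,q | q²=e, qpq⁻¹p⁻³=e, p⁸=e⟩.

⟨p⟩ ⊆ C_G(p) since powers of p commute with p; so |C_G(p)| ≥ |⟨p⟩| = 8.
By orbit–stabilizer, |C_G(p)| = |G| / |conj. class of p| = 16 / 2 = 8.
The 8 elements commuting with p are {e, p, p², p³, p⁴, p⁵, p⁶, p⁷}.

Answer: {e, p, p², p³, p⁴, p⁵, p⁶, p⁷}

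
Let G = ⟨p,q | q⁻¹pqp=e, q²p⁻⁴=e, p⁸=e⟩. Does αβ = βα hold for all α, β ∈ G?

p·q = pq but q·p = p³q⁻¹, so p·q ≠ q·p and G is not abelian.

Answer: No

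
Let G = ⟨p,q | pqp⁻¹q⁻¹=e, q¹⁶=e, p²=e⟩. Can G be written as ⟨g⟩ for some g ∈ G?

|G| = 32, but the maximum element order in G is 16 < 32. No single element generates all of G, so G is not cyclic.

Answer: No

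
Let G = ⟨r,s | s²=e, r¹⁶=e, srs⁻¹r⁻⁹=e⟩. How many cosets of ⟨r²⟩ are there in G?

First find ord(r²) by computing successive powers:
  (r²)¹ = r², (r²)² = r⁴, (r²)³ = r⁶, (r²)⁴ = r⁸, (r²)⁵ = r¹⁰, (r²)⁶ = r¹², (r²)⁷ = r¹⁴, (r²)⁸ = e.
So |⟨r²⟩| = ord(r²) = 8. With |G| = 32, by Lagrange [G : ⟨r²⟩] = 32/8 = 4.

Answer: 4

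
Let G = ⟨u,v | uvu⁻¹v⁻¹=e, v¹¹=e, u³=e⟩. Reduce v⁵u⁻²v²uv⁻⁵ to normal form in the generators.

Multiply left to right, reducing at each step:
  (v⁵) · u⁻² = uv⁵
  (uv⁵) · v² = uv⁷
  (uv⁷) · u = u²v⁷
  (u²v⁷) · v⁻⁵ = u²v²

Answer: u²v²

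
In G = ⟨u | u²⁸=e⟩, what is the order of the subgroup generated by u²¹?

|⟨u²¹⟩| equals the order of u²¹. Compute successive powers until reaching e:
  (u²¹)¹ = u²¹, (u²¹)² = u¹⁴, (u²¹)³ = u⁷, (u²¹)⁴ = e.
The smallest positive k with (u²¹)ᵏ = e is 4, so |⟨u²¹⟩| = 4.

Answer: 4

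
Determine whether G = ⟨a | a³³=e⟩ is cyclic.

|G| = 33. The element a has order 33 (its powers give 33 distinct elements), so ⟨a⟩ = G and G is cyclic.

Answer: Yes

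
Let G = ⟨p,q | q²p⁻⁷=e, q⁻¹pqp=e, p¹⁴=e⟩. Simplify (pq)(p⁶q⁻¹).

Compute (pq) · (p⁶q⁻¹) by multiplying left to right and reducing via the relations at each step:
  (pq) · p⁶ = p²q⁻¹
  (p²q⁻¹) · q⁻¹ = p⁹

Answer: p⁹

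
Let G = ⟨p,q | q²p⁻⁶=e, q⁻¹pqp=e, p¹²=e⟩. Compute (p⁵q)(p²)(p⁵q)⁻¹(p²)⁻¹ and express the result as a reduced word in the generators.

[(p⁵q), (p²)] = (p⁵q)·(p²)·(p⁵q)⁻¹·(p²)⁻¹.
  (p⁵q) · (p²) = p³q
  (p³q) · (p⁵q⁻¹) = p¹⁰
  (p¹⁰) · (p¹⁰) = p⁸

Answer: p⁸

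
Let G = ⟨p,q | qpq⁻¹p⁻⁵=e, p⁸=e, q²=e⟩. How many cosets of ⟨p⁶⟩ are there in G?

First find ord(p⁶) by computing successive powers:
  (p⁶)¹ = p⁶, (p⁶)² = p⁴, (p⁶)³ = p², (p⁶)⁴ = e.
So |⟨p⁶⟩| = ord(p⁶) = 4. With |G| = 16, by Lagrange [G : ⟨p⁶⟩] = 16/4 = 4.

Answer: 4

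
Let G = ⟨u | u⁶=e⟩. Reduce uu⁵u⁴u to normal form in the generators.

Multiply left to right, reducing at each step:
  u · u⁵ = e
  e · u⁴ = u⁴
  (u⁴) · u = u⁵

Answer: u⁵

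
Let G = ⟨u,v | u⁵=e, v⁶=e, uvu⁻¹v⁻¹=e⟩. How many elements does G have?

Enumerate words in the generators, reducing via the relations: the distinct elements are
  {e, u, v, uv, u², u³, u⁴, v², v³, v⁴, v⁵, uv², uv³, uv⁴, uv⁵, u²v, u³v, u⁴v, u²v², u²v³, u²v⁴, u²v⁵, u³v², u³v³, u³v⁴, u³v⁵, u⁴v², u⁴v³, u⁴v⁴, u⁴v⁵}.
No further products give new elements, so |G| = 30.

Answer: 30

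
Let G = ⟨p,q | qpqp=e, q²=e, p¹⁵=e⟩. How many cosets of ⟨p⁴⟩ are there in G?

First find ord(p⁴) by computing successive powers:
  (p⁴)¹ = p⁴, (p⁴)² = p⁸, (p⁴)³ = p¹², (p⁴)⁴ = p, (p⁴)⁵ = p⁵, (p⁴)⁶ = p⁹, (p⁴)⁷ = p¹³, (p⁴)⁸ = p², (p⁴)⁹ = p⁶, (p⁴)¹⁰ = p¹⁰, (p⁴)¹¹ = p¹⁴, (p⁴)¹² = p³, (p⁴)¹³ = p⁷, (p⁴)¹⁴ = p¹¹, (p⁴)¹⁵ = e.
So |⟨p⁴⟩| = ord(p⁴) = 15. With |G| = 30, by Lagrange [G : ⟨p⁴⟩] = 30/15 = 2.

Answer: 2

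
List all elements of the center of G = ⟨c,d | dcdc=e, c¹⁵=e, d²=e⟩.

An element z ∈ Z(G) iff z commutes with every generator.
For example e is central: e·c = c = c·e; e·d = d = d·e.
Whereas c ∉ Z(G) since c·d = cd ≠ c¹⁴d = d·c.
Checking each of the 30 elements this way gives Z(G) = {e}, of order 1.

Answer: {e}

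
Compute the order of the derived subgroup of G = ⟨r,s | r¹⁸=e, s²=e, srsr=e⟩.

G' = [G, G] is generated by all commutators. The generator-pair commutators are: [r, s] = r².
The subgroup they normally generate is {e, r², r⁴, r⁶, r⁸, r¹⁰, r¹², r¹⁴, r¹⁶}, of order 9.
Check: |G/G'| = 36/9 = 4 is the order of the abelianisation.

Answer: 9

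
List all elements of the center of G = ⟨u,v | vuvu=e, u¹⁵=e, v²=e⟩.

An element z ∈ Z(G) iff z commutes with every generator.
For example e is central: e·u = u = u·e; e·v = v = v·e.
Whereas u ∉ Z(G) since u·v = uv ≠ u¹⁴v = v·u.
Checking each of the 30 elements this way gives Z(G) = {e}, of order 1.

Answer: {e}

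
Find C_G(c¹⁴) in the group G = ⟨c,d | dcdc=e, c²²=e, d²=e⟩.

⟨c¹⁴⟩ ⊆ C_G(c¹⁴) since powers of c¹⁴ commute with c¹⁴; so |C_G(c¹⁴)| ≥ |⟨c¹⁴⟩| = 11.
By orbit–stabilizer, |C_G(c¹⁴)| = |G| / |conj. class of c¹⁴| = 44 / 2 = 22.
The 22 elements commuting with c¹⁴ are {e, c, c², c³, c⁴, c⁵, c⁶, c⁷, c⁸, c⁹, c¹⁰, c¹¹, c¹², c¹³, c¹⁴, c¹⁵, c¹⁶, c¹⁷, c¹⁸, c¹⁹, c²⁰, c²¹}.

Answer: {e, c, c², c³, c⁴, c⁵, c⁶, c⁷, c⁸, c⁹, c¹⁰, c¹¹, c¹², c¹³, c¹⁴, c¹⁵, c¹⁶, c¹⁷, c¹⁸, c¹⁹, c²⁰, c²¹}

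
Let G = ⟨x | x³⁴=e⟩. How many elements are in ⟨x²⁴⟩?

|⟨x²⁴⟩| equals the order of x²⁴. Compute successive powers until reaching e:
  (x²⁴)¹ = x²⁴, (x²⁴)² = x¹⁴, (x²⁴)³ = x⁴, (x²⁴)⁴ = x²⁸, (x²⁴)⁵ = x¹⁸, (x²⁴)⁶ = x⁸, (x²⁴)⁷ = x³², (x²⁴)⁸ = x²², (x²⁴)⁹ = x¹², (x²⁴)¹⁰ = x², (x²⁴)¹¹ = x²⁶, (x²⁴)¹² = x¹⁶, (x²⁴)¹³ = x⁶, (x²⁴)¹⁴ = x³⁰, (x²⁴)¹⁵ = x²⁰, (x²⁴)¹⁶ = x¹⁰, (x²⁴)¹⁷ = e.
The smallest positive k with (x²⁴)ᵏ = e is 17, so |⟨x²⁴⟩| = 17.

Answer: 17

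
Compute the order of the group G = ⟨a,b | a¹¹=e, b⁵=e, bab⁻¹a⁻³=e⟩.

Enumerate words in the generators, reducing via the relations: the distinct elements are
  {a, b, e, ab, a², a³, a⁴, a⁵, a⁶, a⁷, a⁸, a⁹, b², b³, b⁴, ab², ab³, ab⁴, a²b, a³b, a¹⁰, a⁴b, a⁵b, a⁶b, a⁷b, a⁸b, a⁹b, a²b², a²b³, a²b⁴, a³b², a³b³, a³b⁴, a¹⁰b, a⁴b², a⁴b³, a⁴b⁴, a⁵b², a⁵b³, a⁵b⁴, a⁶b², a⁶b³, a⁶b⁴, a⁷b², a⁷b³, a⁷b⁴, a⁸b², a⁸b³, a⁸b⁴, a⁹b², a⁹b³, a⁹b⁴, a¹⁰b², a¹⁰b³, a¹⁰b⁴}.
No further products give new elements, so |G| = 55.

Answer: 55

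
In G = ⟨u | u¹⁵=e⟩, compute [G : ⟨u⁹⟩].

First find ord(u⁹) by computing successive powers:
  (u⁹)¹ = u⁹, (u⁹)² = u³, (u⁹)³ = u¹², (u⁹)⁴ = u⁶, (u⁹)⁵ = e.
So |⟨u⁹⟩| = ord(u⁹) = 5. With |G| = 15, by Lagrange [G : ⟨u⁹⟩] = 15/5 = 3.

Answer: 3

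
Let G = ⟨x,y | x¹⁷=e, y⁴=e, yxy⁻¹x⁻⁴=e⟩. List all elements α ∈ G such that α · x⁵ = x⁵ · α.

⟨x⁵⟩ ⊆ C_G(x⁵) since powers of x⁵ commute with x⁵; so |C_G(x⁵)| ≥ |⟨x⁵⟩| = 17.
By orbit–stabilizer, |C_G(x⁵)| = |G| / |conj. class of x⁵| = 68 / 4 = 17.
The 17 elements commuting with x⁵ are {e, x, x², x³, x⁴, x⁵, x⁶, x⁷, x⁸, x⁹, x¹⁰, x¹¹, x¹², x¹³, x¹⁴, x¹⁵, x¹⁶}.

Answer: {e, x, x², x³, x⁴, x⁵, x⁶, x⁷, x⁸, x⁹, x¹⁰, x¹¹, x¹², x¹³, x¹⁴, x¹⁵, x¹⁶}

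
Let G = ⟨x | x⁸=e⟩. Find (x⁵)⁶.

Compute successive powers of (x⁵), reducing at each step:
  (x⁵)²: (x⁵) · x⁵ = x²
  (x⁵)³: (x²) · x⁵ = x⁷
  (x⁵)⁴: (x⁷) · x⁵ = x⁴
  (x⁵)⁵: (x⁴) · x⁵ = x
  (x⁵)⁶: x · x⁵ = x⁶

Answer: x⁶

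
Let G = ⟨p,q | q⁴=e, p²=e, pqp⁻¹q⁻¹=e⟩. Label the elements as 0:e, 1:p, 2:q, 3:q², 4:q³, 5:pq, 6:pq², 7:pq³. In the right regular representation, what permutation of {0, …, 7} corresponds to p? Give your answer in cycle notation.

(0 1)(2 5)(3 6)(4 7)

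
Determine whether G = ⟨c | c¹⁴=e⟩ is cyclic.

|G| = 14. The element c has order 14 (its powers give 14 distinct elements), so ⟨c⟩ = G and G is cyclic.

Answer: Yes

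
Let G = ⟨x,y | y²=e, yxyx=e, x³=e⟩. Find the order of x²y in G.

Compute successive powers until reaching e:
  (x²y)¹ = x²y, (x²y)² = e.
The smallest positive k with (x²y)ᵏ = e is 2.

Answer: 2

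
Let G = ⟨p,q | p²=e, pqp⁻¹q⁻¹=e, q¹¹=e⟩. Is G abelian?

Each pair of generators commutes: p·q = pq = q·p. Since the generators pairwise commute, every element of G commutes with every other, so G is abelian.

Answer: Yes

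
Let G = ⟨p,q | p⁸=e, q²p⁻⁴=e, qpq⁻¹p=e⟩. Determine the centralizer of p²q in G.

⟨p²q⟩ ⊆ C_G(p²q) since powers of p²q commute with p²q; so |C_G(p²q)| ≥ |⟨p²q⟩| = 4.
By orbit–stabilizer, |C_G(p²q)| = |G| / |conj. class of p²q| = 16 / 4 = 4.
The 4 elements commuting with p²q are {e, p⁴, p²q, p²q⁻¹}.

Answer: {e, p⁴, p²q, p²q⁻¹}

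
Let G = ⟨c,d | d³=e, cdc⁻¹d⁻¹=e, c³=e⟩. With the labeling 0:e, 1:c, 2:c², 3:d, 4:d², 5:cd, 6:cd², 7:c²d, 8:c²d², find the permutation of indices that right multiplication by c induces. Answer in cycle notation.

(0 1 2)(3 5 7)(4 6 8)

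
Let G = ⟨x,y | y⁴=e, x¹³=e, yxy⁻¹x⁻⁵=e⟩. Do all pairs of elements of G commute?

x·y = xy but y·x = x⁵y, so x·y ≠ y·x and G is not abelian.

Answer: No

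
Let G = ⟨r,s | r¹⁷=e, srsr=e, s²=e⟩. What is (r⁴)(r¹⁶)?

Compute (r⁴) · (r¹⁶) by multiplying left to right and reducing via the relations at each step:
  (r⁴) · r¹⁶ = r³

Answer: r³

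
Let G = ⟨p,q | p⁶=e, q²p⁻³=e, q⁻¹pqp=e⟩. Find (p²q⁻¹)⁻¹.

The order of (p²q⁻¹) is 4 (smallest k with (p²q⁻¹)ᵏ = e), so (p²q⁻¹)⁻¹ = (p²q⁻¹)³ = p²q.
Check: (p²q⁻¹) · (p²q) → (p²q⁻¹) · p² = q⁻¹;   (q⁻¹) · q = e, giving e as required.

Answer: p²q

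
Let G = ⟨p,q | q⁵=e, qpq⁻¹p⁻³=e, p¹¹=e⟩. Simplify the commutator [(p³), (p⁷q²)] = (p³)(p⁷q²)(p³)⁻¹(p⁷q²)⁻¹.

[(p³), (p⁷q²)] = (p³)·(p⁷q²)·(p³)⁻¹·(p⁷q²)⁻¹.
  (p³) · (p⁷q²) = p¹⁰q²
  (p¹⁰q²) · (p⁸) = p⁵q²
  (p⁵q²) · (p⁹q³) = p⁹

Answer: p⁹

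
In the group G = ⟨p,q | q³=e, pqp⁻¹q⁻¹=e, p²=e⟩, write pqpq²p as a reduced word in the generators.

Multiply left to right, reducing at each step:
  p · q = pq
  (pq) · p = q
  q · q² = e
  e · p = p

Answer: p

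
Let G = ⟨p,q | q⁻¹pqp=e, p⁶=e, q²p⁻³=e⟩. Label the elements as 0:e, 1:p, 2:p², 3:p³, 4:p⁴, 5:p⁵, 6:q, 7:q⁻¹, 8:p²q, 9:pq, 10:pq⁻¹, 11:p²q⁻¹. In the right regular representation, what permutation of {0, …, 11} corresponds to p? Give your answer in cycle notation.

(0 1 2 3 4 5)(6 11 10 7 8 9)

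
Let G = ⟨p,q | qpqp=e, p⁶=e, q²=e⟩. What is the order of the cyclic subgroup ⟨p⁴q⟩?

|⟨p⁴q⟩| equals the order of p⁴q. Compute successive powers until reaching e:
  (p⁴q)¹ = p⁴q, (p⁴q)² = e.
The smallest positive k with (p⁴q)ᵏ = e is 2, so |⟨p⁴q⟩| = 2.

Answer: 2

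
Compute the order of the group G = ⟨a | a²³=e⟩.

G is generated by a single element, so G is cyclic. The relator gives a²³ = e and no smaller power is forced to be e, so the 23 powers {a, e, a², a³, a⁴, a⁵, a⁶, a⁷, a⁸, a⁹, a²², a²¹, a²⁰, a¹², a¹³, a¹¹, a¹⁰, a¹⁴, a¹⁵, a¹⁶, a¹⁷, a¹⁸, a¹⁹} are distinct. Hence |G| = 23.

Answer: 23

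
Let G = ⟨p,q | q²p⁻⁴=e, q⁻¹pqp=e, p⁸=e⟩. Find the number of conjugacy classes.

The conjugacy classes (representative and size) are:
  [e] (size 1), [p⁷] (size 2), [p⁶] (size 2), [p³] (size 2), [p⁴] (size 1), [p²q⁻¹] (size 4), [p³q⁻¹] (size 4).
Class equation: 1 + 2 + 2 + 2 + 1 + 4 + 4 = 16 = |G|. So G has 7 conjugacy classes.

Answer: 7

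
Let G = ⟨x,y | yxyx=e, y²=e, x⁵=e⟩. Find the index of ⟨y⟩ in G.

First find ord(y) by computing successive powers:
  y¹ = y, y² = e.
So |⟨y⟩| = ord(y) = 2. With |G| = 10, by Lagrange [G : ⟨y⟩] = 10/2 = 5.

Answer: 5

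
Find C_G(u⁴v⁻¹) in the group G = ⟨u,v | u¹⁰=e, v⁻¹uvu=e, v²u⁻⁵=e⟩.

⟨u⁴v⁻¹⟩ ⊆ C_G(u⁴v⁻¹) since powers of u⁴v⁻¹ commute with u⁴v⁻¹; so |C_G(u⁴v⁻¹)| ≥ |⟨u⁴v⁻¹⟩| = 4.
By orbit–stabilizer, |C_G(u⁴v⁻¹)| = |G| / |conj. class of u⁴v⁻¹| = 20 / 5 = 4.
The 4 elements commuting with u⁴v⁻¹ are {e, u⁵, u⁴v, u⁴v⁻¹}.

Answer: {e, u⁵, u⁴v, u⁴v⁻¹}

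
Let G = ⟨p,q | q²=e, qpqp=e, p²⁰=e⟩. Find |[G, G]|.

G' = [G, G] is generated by all commutators. The generator-pair commutators are: [p, q] = p².
The subgroup they normally generate is {e, p², p⁴, p⁶, p⁸, p¹⁰, p¹², p¹⁴, p¹⁶, p¹⁸}, of order 10.
Check: |G/G'| = 40/10 = 4 is the order of the abelianisation.

Answer: 10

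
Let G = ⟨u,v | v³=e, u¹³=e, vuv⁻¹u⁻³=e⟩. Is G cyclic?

Every cyclic group is abelian. But u·v = uv while v·u = u³v, so u·v ≠ v·u and G is not abelian. Hence G is not cyclic.

Answer: No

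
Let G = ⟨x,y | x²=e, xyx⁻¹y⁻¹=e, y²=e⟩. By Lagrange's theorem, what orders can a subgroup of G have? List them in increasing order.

|G| = 4 = 2². By Lagrange's theorem the order of any subgroup divides 4; the divisors of 4 are 1, 2, 4.

Answer: 1, 2, 4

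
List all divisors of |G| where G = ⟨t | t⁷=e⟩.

|G| = 7 = 7. By Lagrange's theorem the order of any subgroup divides 7; the divisors of 7 are 1, 7.

Answer: 1, 7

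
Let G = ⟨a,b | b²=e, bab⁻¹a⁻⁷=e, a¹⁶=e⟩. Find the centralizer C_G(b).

⟨b⟩ ⊆ C_G(b) since powers of b commute with b; so |C_G(b)| ≥ |⟨b⟩| = 2.
By orbit–stabilizer, |C_G(b)| = |G| / |conj. class of b| = 32 / 8 = 4.
The 4 elements commuting with b are {e, a⁸, b, a⁸b}.

Answer: {e, a⁸, b, a⁸b}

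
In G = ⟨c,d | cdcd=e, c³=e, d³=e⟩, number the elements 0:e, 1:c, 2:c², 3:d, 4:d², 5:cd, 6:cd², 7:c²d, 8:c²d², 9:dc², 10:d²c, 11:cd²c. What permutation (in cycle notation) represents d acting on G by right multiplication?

(0 3 4)(1 5 6)(2 7 8)(9 11 10)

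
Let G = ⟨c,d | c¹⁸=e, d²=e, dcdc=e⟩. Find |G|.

Enumerate words in the generators, reducing via the relations: the distinct elements are
  {c, d, e, cd, c², c³, c⁴, c⁵, c⁶, c⁷, c⁸, c⁹, c²d, c³d, c¹², c¹³, c¹¹, c¹⁰, c¹⁴, c¹⁵, c¹⁶, c¹⁷, c⁴d, c⁵d, c⁶d, c⁷d, c⁸d, c⁹d, c¹²d, c¹³d, c¹¹d, c¹⁰d, c¹⁴d, c¹⁵d, c¹⁶d, c¹⁷d}.
No further products give new elements, so |G| = 36.

Answer: 36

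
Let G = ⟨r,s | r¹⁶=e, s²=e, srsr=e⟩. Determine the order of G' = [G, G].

G' = [G, G] is generated by all commutators. The generator-pair commutators are: [r, s] = r².
The subgroup they normally generate is {e, r², r⁴, r⁶, r⁸, r¹⁰, r¹², r¹⁴}, of order 8.
Check: |G/G'| = 32/8 = 4 is the order of the abelianisation.

Answer: 8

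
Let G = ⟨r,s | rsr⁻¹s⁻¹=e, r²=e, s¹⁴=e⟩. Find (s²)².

Compute successive powers of (s²), reducing at each step:
  (s²)²: (s²) · s² = s⁴

Answer: s⁴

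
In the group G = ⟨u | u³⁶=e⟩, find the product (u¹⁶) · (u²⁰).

Compute (u¹⁶) · (u²⁰) by multiplying left to right and reducing via the relations at each step:
  (u¹⁶) · u²⁰ = e

Answer: e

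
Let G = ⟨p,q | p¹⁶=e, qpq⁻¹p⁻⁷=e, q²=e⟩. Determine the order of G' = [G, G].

G' = [G, G] is generated by all commutators. The generator-pair commutators are: [p, q] = p¹⁰.
The subgroup they normally generate is {e, p², p⁴, p⁶, p⁸, p¹⁰, p¹², p¹⁴}, of order 8.
Check: |G/G'| = 32/8 = 4 is the order of the abelianisation.

Answer: 8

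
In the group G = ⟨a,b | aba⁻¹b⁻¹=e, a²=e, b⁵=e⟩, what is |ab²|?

Compute successive powers until reaching e:
  (ab²)¹ = ab², (ab²)² = b⁴, (ab²)³ = ab, (ab²)⁴ = b³, (ab²)⁵ = a, (ab²)⁶ = b², (ab²)⁷ = ab⁴, (ab²)⁸ = b, (ab²)⁹ = ab³, (ab²)¹⁰ = e.
The smallest positive k with (ab²)ᵏ = e is 10.

Answer: 10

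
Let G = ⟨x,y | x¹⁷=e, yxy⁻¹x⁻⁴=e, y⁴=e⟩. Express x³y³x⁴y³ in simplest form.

Multiply left to right, reducing at each step:
  (x³) · y³ = x³y³
  (x³y³) · x⁴ = x⁴y³
  (x⁴y³) · y³ = x⁴y²

Answer: x⁴y²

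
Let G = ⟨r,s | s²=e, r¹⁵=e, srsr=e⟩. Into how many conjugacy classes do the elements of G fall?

The conjugacy classes (representative and size) are:
  [e] (size 1), [r¹⁴] (size 2), [r²] (size 2), [r³] (size 2), [r⁴] (size 2), [r¹⁰] (size 2), [r⁹] (size 2), [r⁷] (size 2), [r¹³s] (size 15).
Class equation: 1 + 2 + 2 + 2 + 2 + 2 + 2 + 2 + 15 = 30 = |G|. So G has 9 conjugacy classes.

Answer: 9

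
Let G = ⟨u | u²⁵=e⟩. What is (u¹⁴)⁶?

Compute successive powers of (u¹⁴), reducing at each step:
  (u¹⁴)²: (u¹⁴) · u¹⁴ = u³
  (u¹⁴)³: (u³) · u¹⁴ = u¹⁷
  (u¹⁴)⁴: (u¹⁷) · u¹⁴ = u⁶
  (u¹⁴)⁵: (u⁶) · u¹⁴ = u²⁰
  (u¹⁴)⁶: (u²⁰) · u¹⁴ = u⁹

Answer: u⁹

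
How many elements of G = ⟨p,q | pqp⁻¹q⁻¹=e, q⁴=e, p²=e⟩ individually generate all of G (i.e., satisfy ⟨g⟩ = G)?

⟨g⟩ = G would require ord(g) = |G| = 8, but the maximum element order in G is 4 < 8. So G is not cyclic and no single element generates it: the count is 0.

Answer: 0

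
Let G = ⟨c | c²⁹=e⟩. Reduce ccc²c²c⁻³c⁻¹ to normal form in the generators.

Multiply left to right, reducing at each step:
  c · c = c²
  (c²) · c² = c⁴
  (c⁴) · c² = c⁶
  (c⁶) · c⁻³ = c³
  (c³) · c⁻¹ = c²

Answer: c²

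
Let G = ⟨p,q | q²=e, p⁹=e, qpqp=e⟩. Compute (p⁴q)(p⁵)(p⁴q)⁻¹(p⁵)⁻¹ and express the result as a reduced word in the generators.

[(p⁴q), (p⁵)] = (p⁴q)·(p⁵)·(p⁴q)⁻¹·(p⁵)⁻¹.
  (p⁴q) · (p⁵) = p⁸q
  (p⁸q) · (p⁴q) = p⁴
  (p⁴) · (p⁴) = p⁸

Answer: p⁸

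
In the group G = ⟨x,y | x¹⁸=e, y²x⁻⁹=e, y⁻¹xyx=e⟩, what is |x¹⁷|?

Compute successive powers until reaching e:
  (x¹⁷)¹ = x¹⁷, (x¹⁷)² = x¹⁶, (x¹⁷)³ = x¹⁵, (x¹⁷)⁴ = x¹⁴, (x¹⁷)⁵ = x¹³, (x¹⁷)⁶ = x¹², (x¹⁷)⁷ = x¹¹, (x¹⁷)⁸ = x¹⁰, (x¹⁷)⁹ = x⁹, (x¹⁷)¹⁰ = x⁸, (x¹⁷)¹¹ = x⁷, (x¹⁷)¹² = x⁶, (x¹⁷)¹³ = x⁵, (x¹⁷)¹⁴ = x⁴, (x¹⁷)¹⁵ = x³, (x¹⁷)¹⁶ = x², (x¹⁷)¹⁷ = x, (x¹⁷)¹⁸ = e.
The smallest positive k with (x¹⁷)ᵏ = e is 18.

Answer: 18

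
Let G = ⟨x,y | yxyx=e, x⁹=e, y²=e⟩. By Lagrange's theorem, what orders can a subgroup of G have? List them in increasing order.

|G| = 18 = 2 · 3². By Lagrange's theorem the order of any subgroup divides 18; the divisors of 18 are 1, 2, 3, 6, 9, 18.

Answer: 1, 2, 3, 6, 9, 18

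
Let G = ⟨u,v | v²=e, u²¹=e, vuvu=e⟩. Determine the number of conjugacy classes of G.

The conjugacy classes (representative and size) are:
  [e] (size 1), [u²⁰] (size 2), [u²] (size 2), [u³] (size 2), [u¹⁷] (size 2), [u⁵] (size 2), [u⁶] (size 2), [u⁷] (size 2), [u⁸] (size 2), [u⁹] (size 2), [u¹⁰] (size 2), [v] (size 21).
Class equation: 1 + 2 + 2 + 2 + 2 + 2 + 2 + 2 + 2 + 2 + 2 + 21 = 42 = |G|. So G has 12 conjugacy classes.

Answer: 12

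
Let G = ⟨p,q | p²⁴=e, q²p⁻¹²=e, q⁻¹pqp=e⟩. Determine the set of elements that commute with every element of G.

An element z ∈ Z(G) iff z commutes with every generator.
For example p¹² is central: (p¹²)·p = p¹³ = p·(p¹²); (p¹²)·q = q⁻¹ = q·(p¹²).
Whereas p ∉ Z(G) since p·q = pq ≠ p¹¹q⁻¹ = q·p.
Checking each of the 48 elements this way gives Z(G) = {e, p¹²}, of order 2.

Answer: {e, p¹²}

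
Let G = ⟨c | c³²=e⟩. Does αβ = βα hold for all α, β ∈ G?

G has a single generator, so G is cyclic and hence abelian.

Answer: Yes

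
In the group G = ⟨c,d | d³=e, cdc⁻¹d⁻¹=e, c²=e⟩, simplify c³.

Compute successive powers of c, reducing at each step:
  c²: c · c = e
  c³: e · c = c

Answer: c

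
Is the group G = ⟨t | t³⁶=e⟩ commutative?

G has a single generator, so G is cyclic and hence abelian.

Answer: Yes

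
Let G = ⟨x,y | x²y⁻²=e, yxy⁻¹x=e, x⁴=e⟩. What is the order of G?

Enumerate words in the generators, reducing via the relations: the distinct elements are
  {e, x, y, xy, x², x³, y⁻¹, xy⁻¹}.
No further products give new elements, so |G| = 8.

Answer: 8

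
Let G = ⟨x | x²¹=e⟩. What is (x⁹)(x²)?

Compute (x⁹) · (x²) by multiplying left to right and reducing via the relations at each step:
  (x⁹) · x² = x¹¹

Answer: x¹¹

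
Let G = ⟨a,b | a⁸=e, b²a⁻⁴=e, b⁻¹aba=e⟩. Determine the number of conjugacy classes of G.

The conjugacy classes (representative and size) are:
  [e] (size 1), [a⁷] (size 2), [a⁶] (size 2), [a³] (size 2), [a⁴] (size 1), [a²b⁻¹] (size 4), [a³b⁻¹] (size 4).
Class equation: 1 + 2 + 2 + 2 + 1 + 4 + 4 = 16 = |G|. So G has 7 conjugacy classes.

Answer: 7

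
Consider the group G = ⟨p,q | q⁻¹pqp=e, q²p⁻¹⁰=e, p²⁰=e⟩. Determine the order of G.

Enumerate words in the generators, reducing via the relations: the distinct elements are
  {e, p, q, pq, p², p³, p⁴, p⁵, p⁶, p⁷, p⁸, p⁹, p²q, p³q, p¹², p¹³, p¹¹, p¹⁰, p¹⁴, p¹⁵, p¹⁶, p¹⁷, p¹⁸, p¹⁹, p⁴q, p⁵q, p⁶q, p⁷q, p⁸q, p⁹q, q⁻¹, pq⁻¹, p²q⁻¹, p³q⁻¹, p⁴q⁻¹, p⁵q⁻¹, p⁶q⁻¹, p⁷q⁻¹, p⁸q⁻¹, p⁹q⁻¹}.
No further products give new elements, so |G| = 40.

Answer: 40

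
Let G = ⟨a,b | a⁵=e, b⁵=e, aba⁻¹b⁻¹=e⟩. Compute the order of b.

Compute successive powers until reaching e:
  b¹ = b, b² = b², b³ = b³, b⁴ = b⁴, b⁵ = e.
The smallest positive k with bᵏ = e is 5.

Answer: 5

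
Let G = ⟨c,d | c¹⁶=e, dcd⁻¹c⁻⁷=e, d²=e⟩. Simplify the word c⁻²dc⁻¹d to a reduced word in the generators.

Multiply left to right, reducing at each step:
  (c¹⁴) · d = c¹⁴d
  (c¹⁴d) · c⁻¹ = c⁷d
  (c⁷d) · d = c⁷

Answer: c⁷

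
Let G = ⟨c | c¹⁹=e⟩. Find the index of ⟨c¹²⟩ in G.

First find ord(c¹²) by computing successive powers:
  (c¹²)¹ = c¹², (c¹²)² = c⁵, (c¹²)³ = c¹⁷, (c¹²)⁴ = c¹⁰, (c¹²)⁵ = c³, (c¹²)⁶ = c¹⁵, (c¹²)⁷ = c⁸, (c¹²)⁸ = c, (c¹²)⁹ = c¹³, (c¹²)¹⁰ = c⁶, (c¹²)¹¹ = c¹⁸, (c¹²)¹² = c¹¹, (c¹²)¹³ = c⁴, (c¹²)¹⁴ = c¹⁶, (c¹²)¹⁵ = c⁹, (c¹²)¹⁶ = c², (c¹²)¹⁷ = c¹⁴, (c¹²)¹⁸ = c⁷, (c¹²)¹⁹ = e.
So |⟨c¹²⟩| = ord(c¹²) = 19. With |G| = 19, by Lagrange [G : ⟨c¹²⟩] = 19/19 = 1.

Answer: 1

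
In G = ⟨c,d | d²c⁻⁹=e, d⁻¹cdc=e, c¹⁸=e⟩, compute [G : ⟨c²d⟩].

First find ord(c²d) by computing successive powers:
  (c²d)¹ = c²d, (c²d)² = c⁹, (c²d)³ = c²d⁻¹, (c²d)⁴ = e.
So |⟨c²d⟩| = ord(c²d) = 4. With |G| = 36, by Lagrange [G : ⟨c²d⟩] = 36/4 = 9.

Answer: 9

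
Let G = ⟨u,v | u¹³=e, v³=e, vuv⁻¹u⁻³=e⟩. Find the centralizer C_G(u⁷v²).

⟨u⁷v²⟩ ⊆ C_G(u⁷v²) since powers of u⁷v² commute with u⁷v²; so |C_G(u⁷v²)| ≥ |⟨u⁷v²⟩| = 3.
By orbit–stabilizer, |C_G(u⁷v²)| = |G| / |conj. class of u⁷v²| = 39 / 13 = 3.
The 3 elements commuting with u⁷v² are {e, u⁵v, u⁷v²}.

Answer: {e, u⁵v, u⁷v²}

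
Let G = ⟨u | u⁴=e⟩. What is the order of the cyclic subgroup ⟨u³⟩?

|⟨u³⟩| equals the order of u³. Compute successive powers until reaching e:
  (u³)¹ = u³, (u³)² = u², (u³)³ = u, (u³)⁴ = e.
The smallest positive k with (u³)ᵏ = e is 4, so |⟨u³⟩| = 4.

Answer: 4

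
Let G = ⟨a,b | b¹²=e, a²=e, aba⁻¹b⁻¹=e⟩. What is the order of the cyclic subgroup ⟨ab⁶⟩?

|⟨ab⁶⟩| equals the order of ab⁶. Compute successive powers until reaching e:
  (ab⁶)¹ = ab⁶, (ab⁶)² = e.
The smallest positive k with (ab⁶)ᵏ = e is 2, so |⟨ab⁶⟩| = 2.

Answer: 2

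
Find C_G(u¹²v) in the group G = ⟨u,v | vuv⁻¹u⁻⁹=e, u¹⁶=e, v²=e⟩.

⟨u¹²v⟩ ⊆ C_G(u¹²v) since powers of u¹²v commute with u¹²v; so |C_G(u¹²v)| ≥ |⟨u¹²v⟩| = 4.
By orbit–stabilizer, |C_G(u¹²v)| = |G| / |conj. class of u¹²v| = 32 / 2 = 16.
The 16 elements commuting with u¹²v are {e, u², u⁴, u⁶, u⁸, u¹⁰, u¹², u¹⁴, v, u¹⁰v, u²v, u¹²v, u⁴v, u¹⁴v, u⁶v, u⁸v}.

Answer: {e, u², u⁴, u⁶, u⁸, u¹⁰, u¹², u¹⁴, v, u¹⁰v, u²v, u¹²v, u⁴v, u¹⁴v, u⁶v, u⁸v}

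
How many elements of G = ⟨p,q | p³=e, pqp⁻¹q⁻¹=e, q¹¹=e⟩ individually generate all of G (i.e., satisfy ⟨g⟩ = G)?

G is cyclic of order 33. An element generates G iff its order is 33, and a cyclic group of order 33 has exactly φ(33) = 20 such elements.

Answer: 20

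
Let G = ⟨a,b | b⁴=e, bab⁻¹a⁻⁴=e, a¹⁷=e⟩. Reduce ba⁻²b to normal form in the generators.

Multiply left to right, reducing at each step:
  b · a⁻² = a⁹b
  (a⁹b) · b = a⁹b²

Answer: a⁹b²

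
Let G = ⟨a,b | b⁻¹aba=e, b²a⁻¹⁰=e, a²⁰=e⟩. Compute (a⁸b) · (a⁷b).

Compute (a⁸b) · (a⁷b) by multiplying left to right and reducing via the relations at each step:
  (a⁸b) · a⁷ = ab
  (ab) · b = a¹¹

Answer: a¹¹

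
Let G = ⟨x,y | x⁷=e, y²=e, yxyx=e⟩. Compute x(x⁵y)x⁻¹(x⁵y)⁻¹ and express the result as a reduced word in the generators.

[x, (x⁵y)] = x·(x⁵y)·x⁻¹·(x⁵y)⁻¹.
  x · (x⁵y) = x⁶y
  (x⁶y) · (x⁶) = y
  y · (x⁵y) = x²

Answer: x²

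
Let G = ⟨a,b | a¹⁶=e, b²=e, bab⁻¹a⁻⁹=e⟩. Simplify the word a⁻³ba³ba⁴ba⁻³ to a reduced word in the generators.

Multiply left to right, reducing at each step:
  (a¹³) · b = a¹³b
  (a¹³b) · a³ = a⁸b
  (a⁸b) · b = a⁸
  (a⁸) · a⁴ = a¹²
  (a¹²) · b = a¹²b
  (a¹²b) · a⁻³ = ab

Answer: ab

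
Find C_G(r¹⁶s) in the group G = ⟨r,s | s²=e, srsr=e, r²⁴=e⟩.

⟨r¹⁶s⟩ ⊆ C_G(r¹⁶s) since powers of r¹⁶s commute with r¹⁶s; so |C_G(r¹⁶s)| ≥ |⟨r¹⁶s⟩| = 2.
By orbit–stabilizer, |C_G(r¹⁶s)| = |G| / |conj. class of r¹⁶s| = 48 / 12 = 4.
The 4 elements commuting with r¹⁶s are {e, r¹², r⁴s, r¹⁶s}.

Answer: {e, r¹², r⁴s, r¹⁶s}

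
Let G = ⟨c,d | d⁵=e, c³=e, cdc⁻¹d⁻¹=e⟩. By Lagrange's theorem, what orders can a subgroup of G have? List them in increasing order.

|G| = 15 = 3 · 5. By Lagrange's theorem the order of any subgroup divides 15; the divisors of 15 are 1, 3, 5, 15.

Answer: 1, 3, 5, 15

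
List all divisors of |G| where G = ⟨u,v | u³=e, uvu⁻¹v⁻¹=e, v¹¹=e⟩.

|G| = 33 = 3 · 11. By Lagrange's theorem the order of any subgroup divides 33; the divisors of 33 are 1, 3, 11, 33.

Answer: 1, 3, 11, 33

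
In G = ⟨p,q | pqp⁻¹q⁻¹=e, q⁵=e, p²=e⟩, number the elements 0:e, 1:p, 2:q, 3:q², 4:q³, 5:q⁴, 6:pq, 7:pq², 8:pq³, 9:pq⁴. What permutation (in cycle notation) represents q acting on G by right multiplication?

(0 2 3 4 5)(1 6 7 8 9)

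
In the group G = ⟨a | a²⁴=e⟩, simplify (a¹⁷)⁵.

Compute successive powers of (a¹⁷), reducing at each step:
  (a¹⁷)²: (a¹⁷) · a¹⁷ = a¹⁰
  (a¹⁷)³: (a¹⁰) · a¹⁷ = a³
  (a¹⁷)⁴: (a³) · a¹⁷ = a²⁰
  (a¹⁷)⁵: (a²⁰) · a¹⁷ = a¹³

Answer: a¹³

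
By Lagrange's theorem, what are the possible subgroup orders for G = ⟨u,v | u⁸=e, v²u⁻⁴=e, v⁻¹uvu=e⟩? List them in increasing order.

|G| = 16 = 2⁴. By Lagrange's theorem the order of any subgroup divides 16; the divisors of 16 are 1, 2, 4, 8, 16.

Answer: 1, 2, 4, 8, 16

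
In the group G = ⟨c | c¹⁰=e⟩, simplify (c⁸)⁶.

Compute successive powers of (c⁸), reducing at each step:
  (c⁸)²: (c⁸) · c⁸ = c⁶
  (c⁸)³: (c⁶) · c⁸ = c⁴
  (c⁸)⁴: (c⁴) · c⁸ = c²
  (c⁸)⁵: (c²) · c⁸ = e
  (c⁸)⁶: e · c⁸ = c⁸

Answer: c⁸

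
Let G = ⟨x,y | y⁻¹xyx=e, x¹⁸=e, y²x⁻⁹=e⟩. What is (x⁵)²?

Compute successive powers of (x⁵), reducing at each step:
  (x⁵)²: (x⁵) · x⁵ = x¹⁰

Answer: x¹⁰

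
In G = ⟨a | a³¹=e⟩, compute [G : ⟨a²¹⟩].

First find ord(a²¹) by computing successive powers:
  (a²¹)¹ = a²¹, (a²¹)² = a¹¹, (a²¹)³ = a, (a²¹)⁴ = a²², (a²¹)⁵ = a¹², (a²¹)⁶ = a², (a²¹)⁷ = a²³, (a²¹)⁸ = a¹³, (a²¹)⁹ = a³, (a²¹)¹⁰ = a²⁴, (a²¹)¹¹ = a¹⁴, (a²¹)¹² = a⁴, (a²¹)¹³ = a²⁵, (a²¹)¹⁴ = a¹⁵, (a²¹)¹⁵ = a⁵, (a²¹)¹⁶ = a²⁶, (a²¹)¹⁷ = a¹⁶, (a²¹)¹⁸ = a⁶, (a²¹)¹⁹ = a²⁷, (a²¹)²⁰ = a¹⁷, (a²¹)²¹ = a⁷, (a²¹)²² = a²⁸, (a²¹)²³ = a¹⁸, (a²¹)²⁴ = a⁸, (a²¹)²⁵ = a²⁹, (a²¹)²⁶ = a¹⁹, (a²¹)²⁷ = a⁹, (a²¹)²⁸ = a³⁰, (a²¹)²⁹ = a²⁰, (a²¹)³⁰ = a¹⁰, (a²¹)³¹ = e.
So |⟨a²¹⟩| = ord(a²¹) = 31. With |G| = 31, by Lagrange [G : ⟨a²¹⟩] = 31/31 = 1.

Answer: 1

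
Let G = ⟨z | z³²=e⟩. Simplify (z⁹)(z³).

Compute (z⁹) · (z³) by multiplying left to right and reducing via the relations at each step:
  (z⁹) · z³ = z¹²

Answer: z¹²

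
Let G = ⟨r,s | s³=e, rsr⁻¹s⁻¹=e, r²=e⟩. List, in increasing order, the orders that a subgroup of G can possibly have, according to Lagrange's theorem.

|G| = 6 = 2 · 3. By Lagrange's theorem the order of any subgroup divides 6; the divisors of 6 are 1, 2, 3, 6.

Answer: 1, 2, 3, 6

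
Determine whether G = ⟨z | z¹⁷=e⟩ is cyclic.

|G| = 17. The element z has order 17 (its powers give 17 distinct elements), so ⟨z⟩ = G and G is cyclic.

Answer: Yes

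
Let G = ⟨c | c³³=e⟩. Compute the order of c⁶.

Compute successive powers until reaching e:
  (c⁶)¹ = c⁶, (c⁶)² = c¹², (c⁶)³ = c¹⁸, (c⁶)⁴ = c²⁴, (c⁶)⁵ = c³⁰, (c⁶)⁶ = c³, (c⁶)⁷ = c⁹, (c⁶)⁸ = c¹⁵, (c⁶)⁹ = c²¹, (c⁶)¹⁰ = c²⁷, (c⁶)¹¹ = e.
The smallest positive k with (c⁶)ᵏ = e is 11.

Answer: 11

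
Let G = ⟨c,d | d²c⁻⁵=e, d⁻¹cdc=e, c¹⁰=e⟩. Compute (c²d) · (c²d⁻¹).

Compute (c²d) · (c²d⁻¹) by multiplying left to right and reducing via the relations at each step:
  (c²d) · c² = d
  d · d⁻¹ = e

Answer: e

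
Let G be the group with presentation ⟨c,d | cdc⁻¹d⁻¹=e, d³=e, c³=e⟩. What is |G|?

Enumerate words in the generators, reducing via the relations: the distinct elements are
  {c, d, e, cd, c², d², cd², c²d, c²d²}.
No further products give new elements, so |G| = 9.

Answer: 9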